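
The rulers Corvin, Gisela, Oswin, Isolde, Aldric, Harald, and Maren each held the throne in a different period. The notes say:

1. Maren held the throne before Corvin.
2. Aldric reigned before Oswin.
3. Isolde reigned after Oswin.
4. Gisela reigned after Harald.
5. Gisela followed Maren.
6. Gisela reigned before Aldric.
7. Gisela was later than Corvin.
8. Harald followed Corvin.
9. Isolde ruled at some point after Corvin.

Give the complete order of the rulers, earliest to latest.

Maren, Corvin, Harald, Gisela, Aldric, Oswin, Isolde

The constraints fix every adjacent pair, so only one ordering works:
Maren → Corvin → Harald → Gisela → Aldric → Oswin → Isolde.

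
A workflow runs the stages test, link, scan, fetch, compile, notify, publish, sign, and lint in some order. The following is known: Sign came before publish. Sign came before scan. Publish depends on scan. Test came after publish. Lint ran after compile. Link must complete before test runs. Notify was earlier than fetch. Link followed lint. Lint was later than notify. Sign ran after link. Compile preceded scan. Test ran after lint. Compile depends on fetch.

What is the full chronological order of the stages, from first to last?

The constraints fix every adjacent pair, so only one ordering works:
notify → fetch → compile → lint → link → sign → scan → publish → test.

notify, fetch, compile, lint, link, sign, scan, publish, test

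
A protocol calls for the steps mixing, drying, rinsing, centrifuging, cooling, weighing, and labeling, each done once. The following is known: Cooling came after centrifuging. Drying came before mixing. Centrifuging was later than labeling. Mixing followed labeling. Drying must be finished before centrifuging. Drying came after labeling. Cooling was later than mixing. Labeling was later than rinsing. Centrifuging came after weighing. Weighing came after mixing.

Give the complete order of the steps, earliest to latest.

rinsing, labeling, drying, mixing, weighing, centrifuging, cooling

The constraints fix every adjacent pair, so only one ordering works:
rinsing → labeling → drying → mixing → weighing → centrifuging → cooling.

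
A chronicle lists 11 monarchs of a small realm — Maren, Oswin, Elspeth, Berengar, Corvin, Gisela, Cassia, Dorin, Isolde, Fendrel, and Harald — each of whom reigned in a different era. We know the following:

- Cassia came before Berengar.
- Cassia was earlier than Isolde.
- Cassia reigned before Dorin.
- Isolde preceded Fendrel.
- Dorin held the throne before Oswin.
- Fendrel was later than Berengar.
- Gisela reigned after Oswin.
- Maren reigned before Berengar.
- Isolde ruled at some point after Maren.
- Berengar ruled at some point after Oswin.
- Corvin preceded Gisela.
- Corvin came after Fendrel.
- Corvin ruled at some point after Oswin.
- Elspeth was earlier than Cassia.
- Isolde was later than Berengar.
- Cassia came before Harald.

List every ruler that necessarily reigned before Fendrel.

Berengar, Cassia, Dorin, Elspeth, Isolde, Maren, Oswin

Directly stated before Fendrel: Berengar and Isolde.
Cassia reaches Fendrel via Cassia → Isolde → Fendrel.
Dorin reaches Fendrel via Dorin → Oswin → Berengar → Fendrel.
Elspeth reaches Fendrel via Elspeth → Cassia → Isolde → Fendrel.
Likewise Maren and Oswin each reach Fendrel by chaining the stated constraints.
No chain forces Corvin (or any of the others) ahead of Fendrel.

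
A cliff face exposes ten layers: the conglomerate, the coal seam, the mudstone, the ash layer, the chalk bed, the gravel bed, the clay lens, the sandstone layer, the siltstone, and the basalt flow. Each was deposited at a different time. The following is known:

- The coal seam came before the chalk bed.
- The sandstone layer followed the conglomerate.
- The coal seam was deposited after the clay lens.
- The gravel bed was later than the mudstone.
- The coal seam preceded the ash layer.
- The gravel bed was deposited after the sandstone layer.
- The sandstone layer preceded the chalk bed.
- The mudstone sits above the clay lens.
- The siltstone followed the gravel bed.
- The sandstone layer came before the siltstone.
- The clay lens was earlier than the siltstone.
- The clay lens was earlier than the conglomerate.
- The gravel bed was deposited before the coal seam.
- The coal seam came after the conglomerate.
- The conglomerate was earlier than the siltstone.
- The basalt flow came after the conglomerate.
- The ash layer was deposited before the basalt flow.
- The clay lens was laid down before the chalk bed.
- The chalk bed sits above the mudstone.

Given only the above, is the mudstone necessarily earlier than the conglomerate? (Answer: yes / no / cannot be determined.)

No chain of stated constraints runs from the mudstone to the conglomerate, and none runs from the conglomerate to the mudstone either.
So the relative order of the mudstone and the conglomerate is not fixed by the given facts.

cannot be determined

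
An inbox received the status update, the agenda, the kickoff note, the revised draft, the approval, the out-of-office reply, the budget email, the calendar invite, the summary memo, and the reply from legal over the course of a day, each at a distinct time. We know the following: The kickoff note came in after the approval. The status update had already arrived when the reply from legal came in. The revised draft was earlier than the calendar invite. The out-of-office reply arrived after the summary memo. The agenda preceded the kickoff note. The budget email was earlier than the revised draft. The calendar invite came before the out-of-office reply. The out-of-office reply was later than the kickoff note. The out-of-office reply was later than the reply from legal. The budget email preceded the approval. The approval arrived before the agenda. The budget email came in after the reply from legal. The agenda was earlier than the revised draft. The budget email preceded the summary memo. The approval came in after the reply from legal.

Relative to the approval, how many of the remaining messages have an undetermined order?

Forced before the approval: the budget email, the reply from legal, and the status update; forced after the approval: the agenda, the calendar invite, the kickoff note, the out-of-office reply, and the revised draft.
That leaves the summary memo with no forced order relative to the approval — 1.

1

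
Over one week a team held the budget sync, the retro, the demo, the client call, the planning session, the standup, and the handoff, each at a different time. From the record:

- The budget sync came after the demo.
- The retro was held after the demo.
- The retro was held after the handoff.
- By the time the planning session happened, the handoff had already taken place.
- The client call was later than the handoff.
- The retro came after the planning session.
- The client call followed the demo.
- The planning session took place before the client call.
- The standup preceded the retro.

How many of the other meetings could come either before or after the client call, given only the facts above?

Forced before the client call: the demo, the handoff, and the planning session.
That leaves the budget sync, the retro, and the standup with no forced order relative to the client call — 3.

3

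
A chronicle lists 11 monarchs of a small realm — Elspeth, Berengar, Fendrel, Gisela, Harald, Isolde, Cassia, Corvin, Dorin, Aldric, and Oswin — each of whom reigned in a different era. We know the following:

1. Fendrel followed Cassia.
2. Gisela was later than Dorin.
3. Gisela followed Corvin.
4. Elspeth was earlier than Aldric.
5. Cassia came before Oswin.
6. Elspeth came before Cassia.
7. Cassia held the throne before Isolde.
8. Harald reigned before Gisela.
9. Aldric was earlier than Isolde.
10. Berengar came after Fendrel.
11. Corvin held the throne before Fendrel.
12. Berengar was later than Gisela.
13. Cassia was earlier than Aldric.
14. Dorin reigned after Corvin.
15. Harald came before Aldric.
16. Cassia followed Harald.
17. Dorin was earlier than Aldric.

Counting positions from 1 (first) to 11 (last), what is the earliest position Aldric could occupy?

6

Cassia, Corvin, Dorin, Elspeth, and Harald must all come before Aldric — 5 forced predecessors.
Nothing else is forced ahead of Aldric, so their earliest slot is position 5 + 1 = 6.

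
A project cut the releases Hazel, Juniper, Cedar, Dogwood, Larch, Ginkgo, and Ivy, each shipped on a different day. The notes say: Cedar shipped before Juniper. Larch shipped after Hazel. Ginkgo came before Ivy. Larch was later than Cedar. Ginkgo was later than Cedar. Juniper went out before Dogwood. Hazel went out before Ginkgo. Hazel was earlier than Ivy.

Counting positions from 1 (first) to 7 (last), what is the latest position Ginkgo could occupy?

6

Ginkgo must come before Ivy — 1 release forced after it.
Everything else can be placed before Ginkgo in some valid order, so Ginkgo can sit as late as position 7 − 1 = 6.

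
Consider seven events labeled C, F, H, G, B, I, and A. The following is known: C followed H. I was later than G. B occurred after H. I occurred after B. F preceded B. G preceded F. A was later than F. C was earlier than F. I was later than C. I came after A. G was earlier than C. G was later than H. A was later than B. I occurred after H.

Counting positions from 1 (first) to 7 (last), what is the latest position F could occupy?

F must come before A, B, and I — 3 events forced after it.
Everything else can be placed before F in some valid order, so F can sit as late as position 7 − 3 = 4.

4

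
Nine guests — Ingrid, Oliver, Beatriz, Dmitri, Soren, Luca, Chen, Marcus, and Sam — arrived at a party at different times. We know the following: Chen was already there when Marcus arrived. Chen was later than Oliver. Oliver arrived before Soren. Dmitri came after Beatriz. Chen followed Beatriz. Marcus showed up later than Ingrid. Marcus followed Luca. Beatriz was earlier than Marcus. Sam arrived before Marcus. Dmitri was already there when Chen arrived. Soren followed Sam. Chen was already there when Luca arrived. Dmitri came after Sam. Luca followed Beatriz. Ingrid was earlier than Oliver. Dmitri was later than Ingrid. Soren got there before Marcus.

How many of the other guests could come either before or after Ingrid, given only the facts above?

Forced after Ingrid: Chen, Dmitri, Luca, Marcus, Oliver, and Soren.
That leaves Beatriz and Sam with no forced order relative to Ingrid — 2.

2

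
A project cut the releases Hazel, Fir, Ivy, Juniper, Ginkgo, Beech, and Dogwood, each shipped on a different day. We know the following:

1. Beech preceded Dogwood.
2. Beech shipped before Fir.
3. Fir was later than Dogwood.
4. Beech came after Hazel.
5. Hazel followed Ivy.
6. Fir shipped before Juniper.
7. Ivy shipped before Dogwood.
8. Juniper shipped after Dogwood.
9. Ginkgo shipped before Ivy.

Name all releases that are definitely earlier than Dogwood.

Beech, Ginkgo, Hazel, Ivy

Directly stated before Dogwood: Beech and Ivy.
Ginkgo reaches Dogwood via Ginkgo → Ivy → Dogwood.
Hazel reaches Dogwood via Hazel → Beech → Dogwood.
No chain forces Fir (or any of the others) ahead of Dogwood.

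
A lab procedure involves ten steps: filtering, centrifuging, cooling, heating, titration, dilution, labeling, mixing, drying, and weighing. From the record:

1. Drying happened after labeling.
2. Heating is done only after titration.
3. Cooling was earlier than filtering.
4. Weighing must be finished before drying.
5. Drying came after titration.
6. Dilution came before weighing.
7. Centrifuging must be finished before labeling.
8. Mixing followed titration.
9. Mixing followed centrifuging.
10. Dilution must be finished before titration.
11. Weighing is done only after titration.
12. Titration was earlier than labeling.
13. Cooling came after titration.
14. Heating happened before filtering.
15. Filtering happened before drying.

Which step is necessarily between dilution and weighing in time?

Tracing the constraints gives dilution → titration → weighing, so titration sits after dilution and before weighing.
No other step is forced both after dilution and before weighing.

titration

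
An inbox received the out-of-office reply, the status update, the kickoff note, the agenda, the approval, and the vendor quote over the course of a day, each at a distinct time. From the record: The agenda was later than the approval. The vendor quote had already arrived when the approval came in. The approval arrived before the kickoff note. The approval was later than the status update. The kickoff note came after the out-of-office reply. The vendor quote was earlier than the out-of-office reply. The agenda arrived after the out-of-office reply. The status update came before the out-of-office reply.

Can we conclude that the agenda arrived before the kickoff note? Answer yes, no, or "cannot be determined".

cannot be determined

No chain of stated constraints runs from the agenda to the kickoff note, and none runs from the kickoff note to the agenda either.
So the relative order of the agenda and the kickoff note is not fixed by the given facts.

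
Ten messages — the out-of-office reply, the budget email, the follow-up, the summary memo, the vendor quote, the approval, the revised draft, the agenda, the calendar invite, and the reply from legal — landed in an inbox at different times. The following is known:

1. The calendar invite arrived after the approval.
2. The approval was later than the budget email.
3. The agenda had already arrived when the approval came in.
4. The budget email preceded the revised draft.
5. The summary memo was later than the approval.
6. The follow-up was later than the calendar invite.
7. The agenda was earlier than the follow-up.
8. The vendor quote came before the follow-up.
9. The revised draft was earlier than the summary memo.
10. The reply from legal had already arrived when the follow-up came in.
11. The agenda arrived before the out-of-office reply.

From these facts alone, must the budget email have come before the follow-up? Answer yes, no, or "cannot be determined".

yes

Chain the constraints: the budget email → the approval → the calendar invite → the follow-up. Each link is directly stated, so the budget email comes before the follow-up.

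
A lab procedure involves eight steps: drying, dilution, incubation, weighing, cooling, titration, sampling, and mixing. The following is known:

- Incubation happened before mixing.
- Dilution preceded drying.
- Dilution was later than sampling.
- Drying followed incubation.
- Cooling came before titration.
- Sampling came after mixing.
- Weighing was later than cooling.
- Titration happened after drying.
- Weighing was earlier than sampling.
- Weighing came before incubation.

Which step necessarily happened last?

Every other step has a chain of constraints placing it before titration, so titration is last.

titration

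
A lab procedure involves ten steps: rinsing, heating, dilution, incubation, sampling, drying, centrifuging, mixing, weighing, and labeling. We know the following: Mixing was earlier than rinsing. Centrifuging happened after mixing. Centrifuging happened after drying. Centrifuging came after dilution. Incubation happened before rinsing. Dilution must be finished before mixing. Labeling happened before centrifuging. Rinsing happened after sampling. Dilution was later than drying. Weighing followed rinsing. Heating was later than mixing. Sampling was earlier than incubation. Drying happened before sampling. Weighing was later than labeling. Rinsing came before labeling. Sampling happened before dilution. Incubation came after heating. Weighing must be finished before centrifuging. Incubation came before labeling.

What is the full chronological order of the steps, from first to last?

drying, sampling, dilution, mixing, heating, incubation, rinsing, labeling, weighing, centrifuging

The constraints fix every adjacent pair, so only one ordering works:
drying → sampling → dilution → mixing → heating → incubation → rinsing → labeling → weighing → centrifuging.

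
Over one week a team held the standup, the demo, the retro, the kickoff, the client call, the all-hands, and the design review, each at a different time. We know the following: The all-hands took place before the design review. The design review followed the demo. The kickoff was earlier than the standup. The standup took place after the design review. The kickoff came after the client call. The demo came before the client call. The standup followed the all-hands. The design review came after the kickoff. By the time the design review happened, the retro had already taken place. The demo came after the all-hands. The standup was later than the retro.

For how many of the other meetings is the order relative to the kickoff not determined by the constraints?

Forced before the kickoff: the all-hands, the client call, and the demo; forced after the kickoff: the design review and the standup.
That leaves the retro with no forced order relative to the kickoff — 1.

1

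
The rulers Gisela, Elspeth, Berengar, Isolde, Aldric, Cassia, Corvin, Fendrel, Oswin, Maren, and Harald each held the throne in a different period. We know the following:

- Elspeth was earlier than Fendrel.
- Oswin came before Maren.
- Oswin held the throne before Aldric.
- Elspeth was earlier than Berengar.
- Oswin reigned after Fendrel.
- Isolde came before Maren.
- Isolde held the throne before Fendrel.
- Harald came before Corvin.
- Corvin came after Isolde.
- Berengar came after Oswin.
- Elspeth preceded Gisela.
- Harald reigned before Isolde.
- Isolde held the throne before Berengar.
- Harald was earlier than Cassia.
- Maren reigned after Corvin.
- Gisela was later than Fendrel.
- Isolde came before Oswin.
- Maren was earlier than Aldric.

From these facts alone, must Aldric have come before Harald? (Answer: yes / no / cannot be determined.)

Tracing the constraints gives Harald → Corvin → Maren → Aldric, so Harald must come before Aldric.
That means Aldric cannot be before Harald.

no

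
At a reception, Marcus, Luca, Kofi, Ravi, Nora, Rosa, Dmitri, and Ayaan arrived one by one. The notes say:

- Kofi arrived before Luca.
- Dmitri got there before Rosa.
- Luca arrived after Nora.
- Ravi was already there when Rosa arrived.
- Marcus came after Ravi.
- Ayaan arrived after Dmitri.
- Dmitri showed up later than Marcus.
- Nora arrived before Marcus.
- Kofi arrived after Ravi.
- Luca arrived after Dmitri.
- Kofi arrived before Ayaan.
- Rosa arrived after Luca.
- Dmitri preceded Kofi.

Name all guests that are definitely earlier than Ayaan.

Dmitri, Kofi, Marcus, Nora, Ravi

Directly stated before Ayaan: Dmitri and Kofi.
Marcus reaches Ayaan via Marcus → Dmitri → Ayaan.
Nora reaches Ayaan via Nora → Marcus → Dmitri → Ayaan.
Ravi reaches Ayaan via Ravi → Kofi → Ayaan.
No chain forces Luca (or any of the others) ahead of Ayaan.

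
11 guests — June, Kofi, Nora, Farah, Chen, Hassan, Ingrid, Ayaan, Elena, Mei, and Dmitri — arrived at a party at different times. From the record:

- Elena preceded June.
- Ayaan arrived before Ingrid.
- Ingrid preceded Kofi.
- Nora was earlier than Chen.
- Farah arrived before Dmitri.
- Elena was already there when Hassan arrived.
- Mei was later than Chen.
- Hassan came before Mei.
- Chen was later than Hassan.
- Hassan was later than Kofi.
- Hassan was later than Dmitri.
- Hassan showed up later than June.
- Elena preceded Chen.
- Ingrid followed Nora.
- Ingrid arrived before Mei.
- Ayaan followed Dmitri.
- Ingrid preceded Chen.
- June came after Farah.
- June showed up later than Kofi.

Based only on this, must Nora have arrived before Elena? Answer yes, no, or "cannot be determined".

cannot be determined

No chain of stated constraints runs from Nora to Elena, and none runs from Elena to Nora either.
So the relative order of Nora and Elena is not fixed by the given facts.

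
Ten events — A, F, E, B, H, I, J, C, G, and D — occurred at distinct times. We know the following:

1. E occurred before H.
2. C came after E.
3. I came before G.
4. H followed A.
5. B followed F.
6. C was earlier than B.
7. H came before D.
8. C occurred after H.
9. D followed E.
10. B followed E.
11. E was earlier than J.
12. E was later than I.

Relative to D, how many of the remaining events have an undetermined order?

Forced before D: A, E, H, and I.
That leaves B, C, F, G, and J with no forced order relative to D — 5.

5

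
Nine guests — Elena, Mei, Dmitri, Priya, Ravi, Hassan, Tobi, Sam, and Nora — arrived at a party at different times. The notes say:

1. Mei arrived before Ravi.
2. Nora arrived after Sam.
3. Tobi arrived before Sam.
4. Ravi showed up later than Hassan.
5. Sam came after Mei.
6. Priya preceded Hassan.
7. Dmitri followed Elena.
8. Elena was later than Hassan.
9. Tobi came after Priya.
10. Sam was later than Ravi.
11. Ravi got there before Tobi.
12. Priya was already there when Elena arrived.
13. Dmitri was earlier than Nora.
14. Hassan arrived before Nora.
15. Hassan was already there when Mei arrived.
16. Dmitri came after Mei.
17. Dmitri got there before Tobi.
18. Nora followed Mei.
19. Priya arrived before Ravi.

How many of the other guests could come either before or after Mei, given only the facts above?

Forced before Mei: Hassan and Priya; forced after Mei: Dmitri, Nora, Ravi, Sam, and Tobi.
That leaves Elena with no forced order relative to Mei — 1.

1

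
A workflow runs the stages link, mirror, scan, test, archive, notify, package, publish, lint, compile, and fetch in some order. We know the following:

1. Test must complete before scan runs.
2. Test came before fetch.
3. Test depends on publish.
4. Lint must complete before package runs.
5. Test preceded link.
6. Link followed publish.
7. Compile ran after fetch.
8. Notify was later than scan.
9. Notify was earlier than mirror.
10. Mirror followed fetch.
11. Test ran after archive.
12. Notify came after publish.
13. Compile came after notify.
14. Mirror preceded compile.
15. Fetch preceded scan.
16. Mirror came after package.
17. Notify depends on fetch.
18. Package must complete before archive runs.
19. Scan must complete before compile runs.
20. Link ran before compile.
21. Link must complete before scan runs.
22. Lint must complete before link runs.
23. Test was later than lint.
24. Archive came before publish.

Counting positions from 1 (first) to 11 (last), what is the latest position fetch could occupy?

Fetch must come before compile, mirror, notify, and scan — 4 stages forced after it.
Everything else can be placed before fetch in some valid order, so fetch can sit as late as position 11 − 4 = 7.

7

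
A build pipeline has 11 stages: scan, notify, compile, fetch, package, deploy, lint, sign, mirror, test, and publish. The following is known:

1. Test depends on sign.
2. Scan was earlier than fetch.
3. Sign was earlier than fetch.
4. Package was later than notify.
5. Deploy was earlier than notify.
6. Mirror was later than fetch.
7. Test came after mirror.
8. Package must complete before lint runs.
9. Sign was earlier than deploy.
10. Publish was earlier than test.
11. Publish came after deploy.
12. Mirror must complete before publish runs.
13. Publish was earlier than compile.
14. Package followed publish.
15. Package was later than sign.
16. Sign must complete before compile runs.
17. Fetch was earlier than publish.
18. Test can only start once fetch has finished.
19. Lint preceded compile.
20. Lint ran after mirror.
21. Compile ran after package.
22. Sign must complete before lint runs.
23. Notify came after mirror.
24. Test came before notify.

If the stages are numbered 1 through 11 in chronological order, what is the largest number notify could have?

Notify must come before compile, lint, and package — 3 stages forced after it.
Everything else can be placed before notify in some valid order, so notify can sit as late as position 11 − 3 = 8.

8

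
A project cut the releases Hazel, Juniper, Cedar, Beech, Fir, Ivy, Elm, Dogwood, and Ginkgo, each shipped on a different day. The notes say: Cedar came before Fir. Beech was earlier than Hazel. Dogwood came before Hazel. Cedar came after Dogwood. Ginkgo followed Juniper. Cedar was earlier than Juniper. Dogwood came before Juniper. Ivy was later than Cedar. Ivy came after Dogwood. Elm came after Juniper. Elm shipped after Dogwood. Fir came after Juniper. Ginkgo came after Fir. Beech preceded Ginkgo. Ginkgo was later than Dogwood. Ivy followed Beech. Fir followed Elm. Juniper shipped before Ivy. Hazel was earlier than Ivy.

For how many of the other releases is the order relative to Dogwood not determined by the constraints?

1

Forced after Dogwood: Cedar, Elm, Fir, Ginkgo, Hazel, Ivy, and Juniper.
That leaves Beech with no forced order relative to Dogwood — 1.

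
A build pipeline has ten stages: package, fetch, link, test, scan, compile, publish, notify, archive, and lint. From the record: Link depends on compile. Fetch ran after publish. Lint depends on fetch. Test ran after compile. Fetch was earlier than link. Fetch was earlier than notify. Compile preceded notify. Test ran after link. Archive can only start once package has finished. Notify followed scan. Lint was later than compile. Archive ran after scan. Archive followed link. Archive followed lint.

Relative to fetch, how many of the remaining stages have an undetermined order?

Forced before fetch: publish; forced after fetch: archive, link, lint, notify, and test.
That leaves compile, package, and scan with no forced order relative to fetch — 3.

3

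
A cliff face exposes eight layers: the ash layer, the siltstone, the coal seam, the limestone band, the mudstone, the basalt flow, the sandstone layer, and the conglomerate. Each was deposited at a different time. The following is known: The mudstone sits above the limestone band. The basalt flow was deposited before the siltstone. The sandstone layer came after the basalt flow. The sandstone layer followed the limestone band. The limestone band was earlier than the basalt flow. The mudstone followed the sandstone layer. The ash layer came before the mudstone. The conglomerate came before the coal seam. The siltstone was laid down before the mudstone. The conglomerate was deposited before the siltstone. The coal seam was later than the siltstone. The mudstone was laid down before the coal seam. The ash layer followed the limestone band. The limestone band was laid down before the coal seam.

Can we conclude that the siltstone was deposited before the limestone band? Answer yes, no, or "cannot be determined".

Tracing the constraints gives the limestone band → the basalt flow → the siltstone, so the limestone band must come before the siltstone.
That means the siltstone cannot be before the limestone band.

no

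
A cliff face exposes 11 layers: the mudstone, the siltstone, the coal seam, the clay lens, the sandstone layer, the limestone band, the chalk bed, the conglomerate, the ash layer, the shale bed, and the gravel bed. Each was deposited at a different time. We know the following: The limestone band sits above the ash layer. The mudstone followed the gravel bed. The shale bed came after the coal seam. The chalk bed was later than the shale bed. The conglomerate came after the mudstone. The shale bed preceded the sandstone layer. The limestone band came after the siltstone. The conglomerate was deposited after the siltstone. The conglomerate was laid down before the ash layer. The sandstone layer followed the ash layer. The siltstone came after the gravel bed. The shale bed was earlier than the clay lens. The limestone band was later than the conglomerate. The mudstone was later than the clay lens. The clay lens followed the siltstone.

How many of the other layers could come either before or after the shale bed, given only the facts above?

2

Forced before the shale bed: the coal seam; forced after the shale bed: the ash layer, the chalk bed, the clay lens, the conglomerate, the limestone band, the mudstone, and the sandstone layer.
That leaves the gravel bed and the siltstone with no forced order relative to the shale bed — 2.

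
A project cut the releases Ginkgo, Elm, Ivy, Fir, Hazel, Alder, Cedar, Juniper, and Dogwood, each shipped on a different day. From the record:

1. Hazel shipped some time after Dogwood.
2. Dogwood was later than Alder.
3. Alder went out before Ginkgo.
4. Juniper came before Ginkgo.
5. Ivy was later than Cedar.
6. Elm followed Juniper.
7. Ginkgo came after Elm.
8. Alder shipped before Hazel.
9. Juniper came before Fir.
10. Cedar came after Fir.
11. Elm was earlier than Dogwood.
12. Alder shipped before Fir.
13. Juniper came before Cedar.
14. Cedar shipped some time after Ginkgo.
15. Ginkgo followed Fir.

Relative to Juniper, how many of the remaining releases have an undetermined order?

1

Forced after Juniper: Cedar, Dogwood, Elm, Fir, Ginkgo, Hazel, and Ivy.
That leaves Alder with no forced order relative to Juniper — 1.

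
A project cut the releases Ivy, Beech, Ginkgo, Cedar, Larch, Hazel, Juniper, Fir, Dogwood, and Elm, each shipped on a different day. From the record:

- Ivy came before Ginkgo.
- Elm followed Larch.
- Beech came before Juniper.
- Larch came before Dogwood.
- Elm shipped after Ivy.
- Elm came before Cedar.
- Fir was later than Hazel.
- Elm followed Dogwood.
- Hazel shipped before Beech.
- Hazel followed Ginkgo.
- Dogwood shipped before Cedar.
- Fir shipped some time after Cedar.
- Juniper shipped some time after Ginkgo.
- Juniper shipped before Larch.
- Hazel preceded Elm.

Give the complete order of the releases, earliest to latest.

Ivy, Ginkgo, Hazel, Beech, Juniper, Larch, Dogwood, Elm, Cedar, Fir

The constraints fix every adjacent pair, so only one ordering works:
Ivy → Ginkgo → Hazel → Beech → Juniper → Larch → Dogwood → Elm → Cedar → Fir.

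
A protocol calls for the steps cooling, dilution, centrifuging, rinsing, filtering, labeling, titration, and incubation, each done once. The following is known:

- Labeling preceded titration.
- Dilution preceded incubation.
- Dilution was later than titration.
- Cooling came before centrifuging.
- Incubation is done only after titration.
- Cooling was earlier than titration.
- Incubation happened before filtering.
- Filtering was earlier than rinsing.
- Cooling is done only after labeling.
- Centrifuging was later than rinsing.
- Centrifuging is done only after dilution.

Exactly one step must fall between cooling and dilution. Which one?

Tracing the constraints gives cooling → titration → dilution, so titration sits after cooling and before dilution.
No other step is forced both after cooling and before dilution.

titration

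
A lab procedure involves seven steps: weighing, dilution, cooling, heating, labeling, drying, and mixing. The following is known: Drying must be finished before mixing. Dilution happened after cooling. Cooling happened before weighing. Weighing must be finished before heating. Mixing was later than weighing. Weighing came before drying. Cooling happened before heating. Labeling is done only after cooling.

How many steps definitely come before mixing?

3

Directly stated before mixing: drying and weighing.
Cooling reaches mixing via cooling → weighing → mixing.
No chain forces heating (or any of the others) ahead of mixing.
That's cooling, drying, and weighing — 3 in all.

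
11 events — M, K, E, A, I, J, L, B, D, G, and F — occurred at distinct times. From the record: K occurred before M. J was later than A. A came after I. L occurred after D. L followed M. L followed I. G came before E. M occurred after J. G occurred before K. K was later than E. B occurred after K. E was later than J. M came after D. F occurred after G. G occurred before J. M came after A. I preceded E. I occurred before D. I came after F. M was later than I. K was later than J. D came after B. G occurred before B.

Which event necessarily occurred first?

G

G has a chain of constraints placing it before every other event, so G must be first.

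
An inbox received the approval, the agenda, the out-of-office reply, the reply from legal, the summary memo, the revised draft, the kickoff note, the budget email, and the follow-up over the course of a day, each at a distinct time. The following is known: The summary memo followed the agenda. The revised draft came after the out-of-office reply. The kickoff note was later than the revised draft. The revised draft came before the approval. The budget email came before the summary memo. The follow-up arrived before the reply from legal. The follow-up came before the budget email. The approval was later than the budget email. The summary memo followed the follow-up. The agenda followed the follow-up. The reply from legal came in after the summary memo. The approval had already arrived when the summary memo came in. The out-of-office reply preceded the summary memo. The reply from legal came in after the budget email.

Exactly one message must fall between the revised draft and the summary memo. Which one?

Tracing the constraints gives the revised draft → the approval → the summary memo, so the approval sits after the revised draft and before the summary memo.
No other message is forced both after the revised draft and before the summary memo.

the approval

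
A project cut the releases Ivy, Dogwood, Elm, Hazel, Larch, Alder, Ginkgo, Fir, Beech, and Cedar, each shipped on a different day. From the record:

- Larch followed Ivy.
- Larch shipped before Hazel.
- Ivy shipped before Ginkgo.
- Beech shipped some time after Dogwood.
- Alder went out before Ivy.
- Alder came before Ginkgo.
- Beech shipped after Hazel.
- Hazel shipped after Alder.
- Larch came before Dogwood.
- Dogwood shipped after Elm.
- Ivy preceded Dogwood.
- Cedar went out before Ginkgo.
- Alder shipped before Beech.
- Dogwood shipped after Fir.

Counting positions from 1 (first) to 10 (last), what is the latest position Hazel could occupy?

9

Hazel must come before Beech — 1 release forced after it.
Everything else can be placed before Hazel in some valid order, so Hazel can sit as late as position 10 − 1 = 9.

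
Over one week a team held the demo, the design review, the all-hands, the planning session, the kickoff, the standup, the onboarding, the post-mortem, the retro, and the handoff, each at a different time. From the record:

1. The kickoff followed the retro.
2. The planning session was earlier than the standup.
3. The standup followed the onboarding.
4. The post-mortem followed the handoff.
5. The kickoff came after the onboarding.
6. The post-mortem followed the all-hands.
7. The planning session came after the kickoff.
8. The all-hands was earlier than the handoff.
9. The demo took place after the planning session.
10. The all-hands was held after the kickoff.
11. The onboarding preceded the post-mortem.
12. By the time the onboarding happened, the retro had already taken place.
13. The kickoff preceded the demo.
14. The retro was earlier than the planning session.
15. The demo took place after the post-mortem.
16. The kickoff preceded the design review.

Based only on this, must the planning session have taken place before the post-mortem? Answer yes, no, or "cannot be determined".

No chain of stated constraints runs from the planning session to the post-mortem, and none runs from the post-mortem to the planning session either.
So the relative order of the planning session and the post-mortem is not fixed by the given facts.

cannot be determined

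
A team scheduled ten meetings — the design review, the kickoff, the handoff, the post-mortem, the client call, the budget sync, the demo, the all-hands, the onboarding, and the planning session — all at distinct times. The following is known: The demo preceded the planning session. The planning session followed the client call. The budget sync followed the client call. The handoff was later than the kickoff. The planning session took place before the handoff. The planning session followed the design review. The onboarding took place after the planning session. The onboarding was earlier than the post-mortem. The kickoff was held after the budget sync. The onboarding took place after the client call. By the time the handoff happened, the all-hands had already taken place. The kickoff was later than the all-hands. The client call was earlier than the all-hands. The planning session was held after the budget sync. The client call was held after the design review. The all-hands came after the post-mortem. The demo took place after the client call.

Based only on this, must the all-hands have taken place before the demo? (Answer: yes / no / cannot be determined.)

Tracing the constraints gives the demo → the planning session → the onboarding → the post-mortem → the all-hands, so the demo must come before the all-hands.
That means the all-hands cannot be before the demo.

no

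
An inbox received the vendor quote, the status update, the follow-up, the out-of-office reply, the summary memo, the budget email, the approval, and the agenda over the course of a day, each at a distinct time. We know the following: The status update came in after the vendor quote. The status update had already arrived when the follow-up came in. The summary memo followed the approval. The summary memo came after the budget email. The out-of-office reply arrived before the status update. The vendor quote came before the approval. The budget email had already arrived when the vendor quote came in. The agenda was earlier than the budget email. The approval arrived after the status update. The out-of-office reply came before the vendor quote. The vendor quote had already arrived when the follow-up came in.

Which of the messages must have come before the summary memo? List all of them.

Directly stated before the summary memo: the approval and the budget email.
The agenda reaches the summary memo via the agenda → the budget email → the summary memo.
The out-of-office reply reaches the summary memo via the out-of-office reply → the status update → the approval → the summary memo.
The status update reaches the summary memo via the status update → the approval → the summary memo.
Likewise the vendor quote reaches the summary memo by chaining the stated constraints.
No chain forces the follow-up ahead of the summary memo.

the agenda, the approval, the budget email, the out-of-office reply, the status update, the vendor quote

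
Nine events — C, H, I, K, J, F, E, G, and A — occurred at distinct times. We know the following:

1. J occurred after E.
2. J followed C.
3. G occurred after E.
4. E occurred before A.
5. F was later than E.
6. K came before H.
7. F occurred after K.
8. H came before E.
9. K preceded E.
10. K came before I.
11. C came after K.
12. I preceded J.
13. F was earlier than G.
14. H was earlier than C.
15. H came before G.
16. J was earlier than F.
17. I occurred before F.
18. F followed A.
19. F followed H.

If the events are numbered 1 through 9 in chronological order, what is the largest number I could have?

6

I must come before F, G, and J — 3 events forced after it.
Everything else can be placed before I in some valid order, so I can sit as late as position 9 − 3 = 6.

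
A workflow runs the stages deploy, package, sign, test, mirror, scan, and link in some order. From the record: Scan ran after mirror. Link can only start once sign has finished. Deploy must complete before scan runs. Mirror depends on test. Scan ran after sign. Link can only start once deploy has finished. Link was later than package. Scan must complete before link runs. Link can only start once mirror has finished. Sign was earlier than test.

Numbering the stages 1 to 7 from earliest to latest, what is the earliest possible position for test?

Sign must come before test — 1 forced predecessor.
Nothing else is forced ahead of test, so its earliest slot is position 1 + 1 = 2.

2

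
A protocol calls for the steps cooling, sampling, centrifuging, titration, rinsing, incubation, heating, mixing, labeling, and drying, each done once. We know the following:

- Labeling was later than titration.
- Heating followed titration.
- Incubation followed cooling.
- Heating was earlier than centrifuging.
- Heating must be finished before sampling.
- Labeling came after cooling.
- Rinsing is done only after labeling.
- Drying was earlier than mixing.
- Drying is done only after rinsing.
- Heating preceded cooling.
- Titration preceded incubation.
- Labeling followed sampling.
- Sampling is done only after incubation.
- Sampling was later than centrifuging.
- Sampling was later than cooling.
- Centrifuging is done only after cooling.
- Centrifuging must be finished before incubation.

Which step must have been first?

titration

Titration has a chain of constraints placing it before every other step, so titration must be first.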